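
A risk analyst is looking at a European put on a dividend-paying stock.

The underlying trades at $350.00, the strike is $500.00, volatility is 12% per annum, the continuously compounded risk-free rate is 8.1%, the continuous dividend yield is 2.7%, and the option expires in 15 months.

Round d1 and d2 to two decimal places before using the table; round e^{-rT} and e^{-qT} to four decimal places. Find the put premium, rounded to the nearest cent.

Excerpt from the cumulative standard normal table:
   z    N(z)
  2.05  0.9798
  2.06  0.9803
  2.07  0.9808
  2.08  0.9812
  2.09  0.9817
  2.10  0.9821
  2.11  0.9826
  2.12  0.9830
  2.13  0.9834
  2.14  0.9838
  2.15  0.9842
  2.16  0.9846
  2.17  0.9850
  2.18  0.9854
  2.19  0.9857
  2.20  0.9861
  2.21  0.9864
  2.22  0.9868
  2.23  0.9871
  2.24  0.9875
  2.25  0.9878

σ√T = 0.12·√1.25 = 0.1342
d₁ = [ln(350/500) + (0.081 − 0.027 + ½·0.12²)·1.25] / (σ√T) = (-0.3567 + 0.0765) / 0.1342 = -2.0883 ≈ -2.09
d₂ = -2.0883 − 0.1342 = -2.2225 ≈ -2.22
exp(−qT) = exp(−0.027·1.25) = 0.9668;  exp(−rT) = exp(−0.081·1.25) = 0.9037
N(−d₂) = N(2.22) = 0.9868;  N(−d₁) = N(2.09) = 0.9817
P = 500·0.9037·0.9868 − 350·0.9668·0.9817 = 445.8856 − 332.1876 = 113.6979

$113.70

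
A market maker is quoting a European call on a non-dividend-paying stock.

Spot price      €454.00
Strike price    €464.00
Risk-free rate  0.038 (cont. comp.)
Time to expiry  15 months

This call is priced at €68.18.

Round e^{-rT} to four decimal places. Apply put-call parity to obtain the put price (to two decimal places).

exp(−rT) = exp(−0.038·1.25) = 0.9536
Put-call parity: C − P = S − K·e^(−rT) = 454 − 464·0.9536 = 454 − 442.4704 = 11.5296
P = C − (C − P) = 68.18 − (11.5296) = 56.6504

€56.65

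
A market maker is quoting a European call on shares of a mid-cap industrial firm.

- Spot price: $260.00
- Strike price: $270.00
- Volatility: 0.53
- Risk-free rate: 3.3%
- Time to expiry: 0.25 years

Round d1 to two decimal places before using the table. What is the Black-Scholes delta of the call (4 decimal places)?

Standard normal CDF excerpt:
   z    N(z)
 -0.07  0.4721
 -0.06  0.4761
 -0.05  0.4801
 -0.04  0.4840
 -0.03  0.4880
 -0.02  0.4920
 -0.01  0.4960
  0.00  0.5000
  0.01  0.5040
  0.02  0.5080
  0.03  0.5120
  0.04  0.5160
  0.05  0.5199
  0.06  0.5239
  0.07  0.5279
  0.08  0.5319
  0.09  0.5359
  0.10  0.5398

0.5080

T = 0.25;  σ√T = 0.2650
ln(S/K) + (r + σ²/2)T = ln(260/270) + (0.033 + 0.53²/2)·0.25 = -0.0377 + 0.0434 = 0.0056
d₁ = 0.0056 / 0.2650 = 0.0212 ≈ 0.02
N(d₁) = N(0.02) = 0.5080
Δ_call = N(d₁) = 0.5080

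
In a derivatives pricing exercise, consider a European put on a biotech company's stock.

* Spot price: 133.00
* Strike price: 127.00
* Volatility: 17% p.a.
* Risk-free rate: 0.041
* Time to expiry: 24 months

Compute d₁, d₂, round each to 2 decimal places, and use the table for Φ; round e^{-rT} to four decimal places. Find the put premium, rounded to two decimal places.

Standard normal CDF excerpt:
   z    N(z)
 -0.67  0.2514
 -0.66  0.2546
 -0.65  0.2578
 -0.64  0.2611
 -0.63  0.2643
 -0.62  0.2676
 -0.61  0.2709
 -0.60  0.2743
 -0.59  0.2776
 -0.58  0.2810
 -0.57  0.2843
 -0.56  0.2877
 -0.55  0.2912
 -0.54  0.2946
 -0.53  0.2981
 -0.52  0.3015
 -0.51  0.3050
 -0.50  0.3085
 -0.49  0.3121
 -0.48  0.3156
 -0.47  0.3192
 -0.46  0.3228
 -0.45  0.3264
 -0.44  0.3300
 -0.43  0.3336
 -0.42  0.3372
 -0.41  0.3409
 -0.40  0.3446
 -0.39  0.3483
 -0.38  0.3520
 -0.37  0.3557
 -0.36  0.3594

5.60

T = 2;  σ√T = 0.2404
d₁ = [ln(133/127) + (0.041 + ½·0.17²)·2] / (σ√T) = (0.0462 + 0.1109) / 0.2404 = 0.6533 ≈ 0.65
d₂ = 0.6533 − 0.2404 = 0.4129 ≈ 0.41
exp(−rT) = exp(−0.041·2) = 0.9213
N(−d₂) = N(-0.41) = 0.3409;  N(−d₁) = N(-0.65) = 0.2578
P = 127·0.9213·0.3409 − 133·0.2578 = 39.8870 − 34.2874 = 5.5996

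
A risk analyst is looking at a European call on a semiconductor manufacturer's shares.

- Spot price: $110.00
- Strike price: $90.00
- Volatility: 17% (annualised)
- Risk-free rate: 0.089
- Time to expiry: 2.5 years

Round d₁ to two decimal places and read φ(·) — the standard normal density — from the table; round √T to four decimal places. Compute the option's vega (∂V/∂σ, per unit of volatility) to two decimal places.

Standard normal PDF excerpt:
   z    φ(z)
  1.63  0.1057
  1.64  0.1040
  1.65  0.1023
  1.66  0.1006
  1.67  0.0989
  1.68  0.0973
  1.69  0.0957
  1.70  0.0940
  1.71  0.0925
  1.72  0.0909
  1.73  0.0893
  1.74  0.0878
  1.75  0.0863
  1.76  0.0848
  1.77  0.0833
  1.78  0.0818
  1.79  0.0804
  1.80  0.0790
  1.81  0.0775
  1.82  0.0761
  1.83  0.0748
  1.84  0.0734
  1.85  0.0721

σ√T = 0.17 × 1.5811 = 0.2688
ln(S/K) + (r + σ²/2)T = ln(110/90) + (0.089 + 0.17²/2)·2.5 = 0.2007 + 0.2586 = 0.4593
d₁ = 0.4593 / 0.2688 = 1.7087 ⇒ 1.71
√T = √2.5 = 1.5811
φ(d₁) = φ(1.71) = 0.0925
vega = S·φ(d₁)·√T = 110·0.0925·1.5811 = 16.0877

16.09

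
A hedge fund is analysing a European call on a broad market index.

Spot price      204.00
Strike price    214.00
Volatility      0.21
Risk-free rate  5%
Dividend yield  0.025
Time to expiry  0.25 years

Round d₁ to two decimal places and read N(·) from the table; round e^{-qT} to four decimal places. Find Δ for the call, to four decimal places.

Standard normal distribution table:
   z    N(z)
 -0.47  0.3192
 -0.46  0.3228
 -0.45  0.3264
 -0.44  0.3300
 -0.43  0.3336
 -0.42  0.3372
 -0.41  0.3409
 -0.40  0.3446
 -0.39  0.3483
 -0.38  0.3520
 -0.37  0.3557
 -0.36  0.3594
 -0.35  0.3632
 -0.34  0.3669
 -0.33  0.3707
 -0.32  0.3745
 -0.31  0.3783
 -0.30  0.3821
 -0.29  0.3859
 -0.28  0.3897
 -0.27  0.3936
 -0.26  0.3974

0.3646

σ√T = 0.21 × 0.5000 = 0.1050
ln(S/K) + (r − q + σ²/2)T = ln(204/214) + (0.05 − 0.025 + 0.21²/2)·0.25 = -0.0479 + 0.0118 = -0.0361
d₁ = -0.0361 / 0.1050 = -0.3437 which rounds to -0.34
N(d₁) = N(-0.34) = 0.3669
Δ_call = exp(−qT)·N(d₁) = 0.9938·0.3669 = 0.3646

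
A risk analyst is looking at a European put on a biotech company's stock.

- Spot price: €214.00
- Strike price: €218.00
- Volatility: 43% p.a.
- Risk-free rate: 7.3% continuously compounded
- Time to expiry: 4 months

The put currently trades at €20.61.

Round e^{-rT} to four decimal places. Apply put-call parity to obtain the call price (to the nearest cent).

€21.84

e^(−rT) = e^(−0.073·0.3333) = 0.9760
Put-call parity: C − P = S − K·e^(−rT) = 214 − 218·0.9760 = 214 − 212.7680 = 1.2320
C = P + (C − P) = 20.61 + (1.2320) = 21.8420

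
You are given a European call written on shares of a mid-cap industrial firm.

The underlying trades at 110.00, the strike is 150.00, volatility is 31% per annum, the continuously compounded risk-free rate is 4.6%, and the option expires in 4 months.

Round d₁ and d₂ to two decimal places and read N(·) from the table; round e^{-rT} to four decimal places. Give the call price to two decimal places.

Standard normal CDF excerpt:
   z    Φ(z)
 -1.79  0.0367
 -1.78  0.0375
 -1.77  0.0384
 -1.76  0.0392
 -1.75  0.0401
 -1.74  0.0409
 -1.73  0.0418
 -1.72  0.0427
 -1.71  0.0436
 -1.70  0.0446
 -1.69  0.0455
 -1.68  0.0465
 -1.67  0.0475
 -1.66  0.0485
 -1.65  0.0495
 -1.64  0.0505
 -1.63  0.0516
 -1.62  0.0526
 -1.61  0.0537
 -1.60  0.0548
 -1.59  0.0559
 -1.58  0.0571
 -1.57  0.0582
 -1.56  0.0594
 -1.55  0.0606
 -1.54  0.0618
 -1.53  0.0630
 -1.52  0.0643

0.49

T = 0.3333;  σ√T = 0.1790
ln(S/K) + (r + σ²/2)T = ln(110/150) + (0.046 + 0.31²/2)·0.3333 = -0.3102 + 0.0313 = -0.2788
d₁ = -0.2788 / 0.1790 = -1.5578 → -1.56
d₂ = d₁ − σ√T = -1.5578 − 0.1790 = -1.7367 → -1.74
exp(−rT) = exp(−0.046·0.3333) = 0.9848
N(d₁) = N(-1.56) = 0.0594;  N(d₂) = N(-1.74) = 0.0409
C = 110·0.0594 − 150·0.9848·0.0409 = 6.5340 − 6.0417 = 0.4923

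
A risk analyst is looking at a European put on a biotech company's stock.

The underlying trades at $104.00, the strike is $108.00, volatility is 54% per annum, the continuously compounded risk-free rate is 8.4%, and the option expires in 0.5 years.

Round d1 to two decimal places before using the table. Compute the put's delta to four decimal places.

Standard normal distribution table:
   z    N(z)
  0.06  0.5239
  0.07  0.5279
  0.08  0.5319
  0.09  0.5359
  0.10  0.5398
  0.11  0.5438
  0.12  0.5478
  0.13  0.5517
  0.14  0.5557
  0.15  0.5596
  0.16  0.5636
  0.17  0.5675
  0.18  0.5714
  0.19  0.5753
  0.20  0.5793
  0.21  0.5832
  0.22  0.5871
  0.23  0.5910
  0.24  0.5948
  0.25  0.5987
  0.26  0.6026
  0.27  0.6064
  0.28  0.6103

-0.4207

σ√T = 0.54 × 0.7071 = 0.3818
d₁ = [ln(104/108) + (0.084 + 0.54²/2)·0.5] / 0.3818 = [-0.0377 + 0.1149] / 0.3818 = 0.2021 ⇒ 0.20
N(d₁) = N(0.20) = 0.5793
Δ_put = N(d₁) − 1 = 0.5793 − 1 = -0.4207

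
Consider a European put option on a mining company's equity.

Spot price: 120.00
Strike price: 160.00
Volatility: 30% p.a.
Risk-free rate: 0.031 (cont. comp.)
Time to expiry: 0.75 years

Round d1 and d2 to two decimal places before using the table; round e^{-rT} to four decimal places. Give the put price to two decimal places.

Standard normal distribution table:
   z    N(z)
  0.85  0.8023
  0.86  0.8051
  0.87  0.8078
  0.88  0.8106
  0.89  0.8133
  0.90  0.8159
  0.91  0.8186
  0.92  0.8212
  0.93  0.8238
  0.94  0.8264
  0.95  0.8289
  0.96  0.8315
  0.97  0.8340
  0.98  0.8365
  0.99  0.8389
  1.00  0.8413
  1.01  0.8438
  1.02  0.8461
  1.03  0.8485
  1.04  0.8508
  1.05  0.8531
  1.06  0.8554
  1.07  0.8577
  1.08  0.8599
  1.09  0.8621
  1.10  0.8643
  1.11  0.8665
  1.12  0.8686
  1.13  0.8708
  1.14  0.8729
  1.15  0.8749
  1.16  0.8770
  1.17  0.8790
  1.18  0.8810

39.17

σ√T = 0.3·√0.75 = 0.2598
d₁ = [ln(120/160) + (0.031 + 0.3²/2)·0.75] / 0.2598 = [-0.2877 + 0.0570] / 0.2598 = -0.8879 ⇒ -0.89
d₂ = d₁ − σ√T = -0.8879 − 0.2598 = -1.1477 ⇒ -1.15
exp(−rT) = exp(−0.031·0.75) = 0.9770
N(−d₂) = N(1.15) = 0.8749;  N(−d₁) = N(0.89) = 0.8133
P = 160·0.9770·0.8749 − 120·0.8133 = 136.7644 − 97.5960 = 39.1684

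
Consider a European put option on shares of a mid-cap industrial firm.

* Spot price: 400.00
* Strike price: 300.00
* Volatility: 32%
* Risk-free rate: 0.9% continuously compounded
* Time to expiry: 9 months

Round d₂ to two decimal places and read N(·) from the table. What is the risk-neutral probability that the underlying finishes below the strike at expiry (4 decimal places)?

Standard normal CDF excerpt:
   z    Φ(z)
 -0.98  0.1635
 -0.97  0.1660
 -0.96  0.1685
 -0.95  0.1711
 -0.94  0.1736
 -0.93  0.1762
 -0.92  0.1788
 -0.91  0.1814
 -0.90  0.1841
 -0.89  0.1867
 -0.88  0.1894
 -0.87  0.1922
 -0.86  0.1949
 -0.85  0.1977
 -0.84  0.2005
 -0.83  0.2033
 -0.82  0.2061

0.1788

σ√T = 0.32 × 0.8660 = 0.2771
d₁ = [ln(400/300) + (0.009 + ½·0.32²)·0.75] / (σ√T) = (0.2877 + 0.0452) / 0.2771 = 1.2010 which rounds to 1.20
d₂ = 1.2010 − 0.2771 = 0.9239 which rounds to 0.92
Risk-neutral Pr[S_T < K] = N(−d₂) = N(-0.92) = 0.1788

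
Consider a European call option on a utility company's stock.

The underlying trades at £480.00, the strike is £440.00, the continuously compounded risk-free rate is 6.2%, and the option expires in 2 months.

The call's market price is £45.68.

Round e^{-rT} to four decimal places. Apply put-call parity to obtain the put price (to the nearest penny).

£1.15

exp(−rT) = exp(−0.062·0.1667) = 0.9897
Put-call parity: C − P = S − K·e^(−rT) = 480 − 440·0.9897 = 480 − 435.4680 = 44.5320
P = C − (C − P) = 45.68 − (44.5320) = 1.1480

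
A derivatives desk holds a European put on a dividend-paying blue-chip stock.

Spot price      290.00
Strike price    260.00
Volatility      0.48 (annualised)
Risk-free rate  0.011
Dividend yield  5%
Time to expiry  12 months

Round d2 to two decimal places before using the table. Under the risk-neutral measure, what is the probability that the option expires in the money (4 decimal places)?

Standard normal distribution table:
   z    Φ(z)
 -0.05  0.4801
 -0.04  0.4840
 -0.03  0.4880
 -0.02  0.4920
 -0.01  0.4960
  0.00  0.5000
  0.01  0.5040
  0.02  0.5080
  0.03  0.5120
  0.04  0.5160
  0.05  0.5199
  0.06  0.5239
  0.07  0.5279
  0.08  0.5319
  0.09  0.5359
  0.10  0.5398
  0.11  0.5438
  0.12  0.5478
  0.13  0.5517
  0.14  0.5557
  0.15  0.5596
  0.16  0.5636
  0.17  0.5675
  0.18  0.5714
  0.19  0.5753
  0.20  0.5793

σ√T = 0.48·√1 = 0.4800
d₁ = [ln(290/260) + (0.011 − 0.05 + 0.48²/2)·1] / 0.4800 = [0.1092 + 0.0762] / 0.4800 = 0.3862 ⇒ 0.39
d₂ = d₁ − σ√T = 0.3862 − 0.4800 = -0.0938 ⇒ -0.09
Risk-neutral Pr[S_T < K] = N(−d₂) = N(0.09) = 0.5359

0.5359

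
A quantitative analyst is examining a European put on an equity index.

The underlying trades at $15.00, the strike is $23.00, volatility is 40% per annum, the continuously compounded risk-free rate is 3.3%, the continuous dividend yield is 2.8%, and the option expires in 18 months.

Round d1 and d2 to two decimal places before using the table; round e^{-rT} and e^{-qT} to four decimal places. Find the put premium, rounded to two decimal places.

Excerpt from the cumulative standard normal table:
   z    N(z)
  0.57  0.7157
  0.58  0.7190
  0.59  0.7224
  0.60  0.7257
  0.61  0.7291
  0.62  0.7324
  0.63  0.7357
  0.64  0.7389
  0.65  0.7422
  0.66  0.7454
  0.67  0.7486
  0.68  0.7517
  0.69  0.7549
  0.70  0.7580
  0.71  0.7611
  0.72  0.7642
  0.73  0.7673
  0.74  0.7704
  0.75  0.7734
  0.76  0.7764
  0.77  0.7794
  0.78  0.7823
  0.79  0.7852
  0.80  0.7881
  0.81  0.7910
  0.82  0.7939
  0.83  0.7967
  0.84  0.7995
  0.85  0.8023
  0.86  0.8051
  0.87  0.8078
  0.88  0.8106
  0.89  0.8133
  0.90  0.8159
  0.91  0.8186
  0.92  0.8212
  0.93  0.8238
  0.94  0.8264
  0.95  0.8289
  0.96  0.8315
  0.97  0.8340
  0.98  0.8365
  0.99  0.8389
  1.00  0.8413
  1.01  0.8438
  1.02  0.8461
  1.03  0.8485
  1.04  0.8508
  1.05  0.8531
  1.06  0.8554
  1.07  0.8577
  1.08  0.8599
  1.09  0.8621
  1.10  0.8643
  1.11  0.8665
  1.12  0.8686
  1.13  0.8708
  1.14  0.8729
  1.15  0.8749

σ√T = 0.4·√1.5 = 0.4899
d₁ = [ln(15/23) + (0.033 − 0.028 + 0.4²/2)·1.5] / 0.4899 = [-0.4274 + 0.1275] / 0.4899 = -0.6123 ≈ -0.61
d₂ = d₁ − σ√T = -0.6123 − 0.4899 = -1.1022 ≈ -1.10
e^(−qT) = e^(−0.028·1.5) = 0.9589;  e^(−rT) = e^(−0.033·1.5) = 0.9517
P = 23·0.9517·N(1.10) − 15·0.9589·N(0.61) = 23·0.9517·0.8643 − 15·0.9589·0.7291 = 18.9187 − 10.4870 = 8.4317

$8.43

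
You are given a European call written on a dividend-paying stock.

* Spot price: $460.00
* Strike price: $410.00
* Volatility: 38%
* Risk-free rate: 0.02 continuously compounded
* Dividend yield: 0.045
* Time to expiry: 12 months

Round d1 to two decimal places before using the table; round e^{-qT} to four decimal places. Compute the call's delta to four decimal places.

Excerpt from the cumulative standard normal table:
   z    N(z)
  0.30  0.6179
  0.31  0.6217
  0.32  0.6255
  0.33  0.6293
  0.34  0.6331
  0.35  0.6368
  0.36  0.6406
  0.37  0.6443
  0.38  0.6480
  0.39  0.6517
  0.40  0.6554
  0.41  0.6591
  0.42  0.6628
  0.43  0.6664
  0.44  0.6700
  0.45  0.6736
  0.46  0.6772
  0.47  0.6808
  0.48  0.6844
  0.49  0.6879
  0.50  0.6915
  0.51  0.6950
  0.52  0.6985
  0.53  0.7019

σ√T = 0.38·√1 = 0.3800
d₁ = [ln(460/410) + (0.02 − 0.045 + ½·0.38²)·1] / (σ√T) = (0.1151 + 0.0472) / 0.3800 = 0.4270 → 0.43
N(d₁) = N(0.43) = 0.6664
Δ_call = e^(−qT)·N(d₁) = 0.9560·0.6664 = 0.6371

0.6371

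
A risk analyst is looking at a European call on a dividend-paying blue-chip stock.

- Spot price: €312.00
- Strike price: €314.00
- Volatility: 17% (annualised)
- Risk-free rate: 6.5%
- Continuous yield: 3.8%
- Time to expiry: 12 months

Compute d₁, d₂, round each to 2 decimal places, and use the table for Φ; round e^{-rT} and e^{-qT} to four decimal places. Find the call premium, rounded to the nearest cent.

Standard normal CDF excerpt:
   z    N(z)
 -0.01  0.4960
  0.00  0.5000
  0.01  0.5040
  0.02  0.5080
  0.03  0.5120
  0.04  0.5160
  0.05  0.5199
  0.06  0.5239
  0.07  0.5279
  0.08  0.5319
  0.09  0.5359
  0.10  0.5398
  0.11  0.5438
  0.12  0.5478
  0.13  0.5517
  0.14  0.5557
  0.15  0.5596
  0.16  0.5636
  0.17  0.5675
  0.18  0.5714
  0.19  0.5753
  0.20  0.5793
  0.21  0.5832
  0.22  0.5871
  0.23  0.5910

€23.34

σ√T = 0.17·√1 = 0.1700
d₁ = [ln(312/314) + (0.065 − 0.038 + 0.17²/2)·1] / 0.1700 = [-0.0064 + 0.0415] / 0.1700 = 0.2062 → 0.21
d₂ = d₁ − σ√T = 0.2062 − 0.1700 = 0.0362 → 0.04
exp(−qT) = exp(−0.038·1) = 0.9627;  exp(−rT) = exp(−0.065·1) = 0.9371
C = 312·0.9627·N(0.21) − 314·0.9371·N(0.04) = 312·0.9627·0.5832 − 314·0.9371·0.5160 = 175.1714 − 151.8327 = 23.3387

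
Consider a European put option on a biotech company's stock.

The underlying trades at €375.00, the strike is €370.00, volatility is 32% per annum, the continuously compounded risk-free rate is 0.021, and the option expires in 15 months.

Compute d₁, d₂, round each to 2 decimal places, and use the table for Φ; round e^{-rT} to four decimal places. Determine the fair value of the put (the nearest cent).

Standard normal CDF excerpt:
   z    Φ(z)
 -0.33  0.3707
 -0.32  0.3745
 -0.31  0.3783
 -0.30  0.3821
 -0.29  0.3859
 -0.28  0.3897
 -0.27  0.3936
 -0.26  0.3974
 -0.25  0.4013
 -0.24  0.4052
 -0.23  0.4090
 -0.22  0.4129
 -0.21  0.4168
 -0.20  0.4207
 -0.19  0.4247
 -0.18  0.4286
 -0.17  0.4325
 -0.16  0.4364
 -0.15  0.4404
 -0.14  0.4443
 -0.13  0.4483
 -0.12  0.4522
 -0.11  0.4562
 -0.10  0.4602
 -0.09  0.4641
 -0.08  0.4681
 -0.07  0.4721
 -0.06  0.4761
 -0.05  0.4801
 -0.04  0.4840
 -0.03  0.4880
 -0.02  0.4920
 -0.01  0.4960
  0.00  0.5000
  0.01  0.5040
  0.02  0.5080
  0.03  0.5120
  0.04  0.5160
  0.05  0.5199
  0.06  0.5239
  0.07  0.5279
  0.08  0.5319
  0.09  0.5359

σ√T = 0.32·√1.25 = 0.3578
ln(S/K) + (r + σ²/2)T = ln(375/370) + (0.021 + 0.32²/2)·1.25 = 0.0134 + 0.0902 = 0.1037
d₁ = 0.1037 / 0.3578 = 0.2898 ≈ 0.29
d₂ = d₁ − σ√T = 0.2898 − 0.3578 = -0.0680 ≈ -0.07
exp(−rT) = exp(−0.021·1.25) = 0.9741
N(−d₂) = N(0.07) = 0.5279;  N(−d₁) = N(-0.29) = 0.3859
P = 370·0.9741·0.5279 − 375·0.3859 = 190.2641 − 144.7125 = 45.5516

€45.55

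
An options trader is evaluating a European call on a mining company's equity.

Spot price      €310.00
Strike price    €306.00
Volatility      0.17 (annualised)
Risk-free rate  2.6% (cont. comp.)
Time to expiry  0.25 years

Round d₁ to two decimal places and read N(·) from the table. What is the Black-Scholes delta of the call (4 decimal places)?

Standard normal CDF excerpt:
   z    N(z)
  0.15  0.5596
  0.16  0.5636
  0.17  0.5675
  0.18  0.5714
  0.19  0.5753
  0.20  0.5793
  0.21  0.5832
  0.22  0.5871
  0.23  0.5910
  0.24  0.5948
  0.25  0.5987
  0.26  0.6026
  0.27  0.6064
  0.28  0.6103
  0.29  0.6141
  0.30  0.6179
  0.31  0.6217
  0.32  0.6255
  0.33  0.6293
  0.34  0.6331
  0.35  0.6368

σ√T = 0.17·√0.25 = 0.0850
d₁ = [ln(310/306) + (0.026 + ½·0.17²)·0.25] / (σ√T) = (0.0130 + 0.0101) / 0.0850 = 0.2718 ≈ 0.27
N(d₁) = N(0.27) = 0.6064
Δ_call = N(d₁) = 0.6064

0.6064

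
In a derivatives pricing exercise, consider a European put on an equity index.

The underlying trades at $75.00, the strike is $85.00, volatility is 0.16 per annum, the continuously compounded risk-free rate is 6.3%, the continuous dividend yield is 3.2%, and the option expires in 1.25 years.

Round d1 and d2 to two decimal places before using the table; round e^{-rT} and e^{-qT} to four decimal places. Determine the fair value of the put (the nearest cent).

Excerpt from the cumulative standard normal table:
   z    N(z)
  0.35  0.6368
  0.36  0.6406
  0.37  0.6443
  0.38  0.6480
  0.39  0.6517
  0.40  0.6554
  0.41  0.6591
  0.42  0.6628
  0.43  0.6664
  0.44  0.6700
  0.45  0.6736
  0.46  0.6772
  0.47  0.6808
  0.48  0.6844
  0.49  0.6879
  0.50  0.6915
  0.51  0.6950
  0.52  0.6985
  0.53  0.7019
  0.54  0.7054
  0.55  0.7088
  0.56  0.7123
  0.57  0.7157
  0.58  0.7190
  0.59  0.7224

$9.27

T = 1.25;  σ√T = 0.1789
d₁ = [ln(75/85) + (0.063 − 0.032 + ½·0.16²)·1.25] / (σ√T) = (-0.1252 + 0.0548) / 0.1789 = -0.3936 ≈ -0.39
d₂ = -0.3936 − 0.1789 = -0.5725 ≈ -0.57
exp(−qT) = exp(−0.032·1.25) = 0.9608;  exp(−rT) = exp(−0.063·1.25) = 0.9243
P = 85·0.9243·N(0.57) − 75·0.9608·N(0.39) = 85·0.9243·0.7157 − 75·0.9608·0.6517 = 56.2293 − 46.9615 = 9.2678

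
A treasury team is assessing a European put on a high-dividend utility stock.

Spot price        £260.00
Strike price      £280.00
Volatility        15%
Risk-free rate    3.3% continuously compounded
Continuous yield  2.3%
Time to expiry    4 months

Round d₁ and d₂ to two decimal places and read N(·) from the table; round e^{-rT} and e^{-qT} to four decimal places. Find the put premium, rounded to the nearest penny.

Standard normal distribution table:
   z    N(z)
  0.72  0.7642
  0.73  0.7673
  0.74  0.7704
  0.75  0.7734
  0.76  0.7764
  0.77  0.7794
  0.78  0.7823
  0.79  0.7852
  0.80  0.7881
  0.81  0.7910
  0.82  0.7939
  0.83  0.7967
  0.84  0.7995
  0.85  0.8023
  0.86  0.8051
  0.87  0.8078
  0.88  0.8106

T = 0.3333;  σ√T = 0.0866
d₁ = [ln(260/280) + (0.033 − 0.023 + ½·0.15²)·0.3333] / (σ√T) = (-0.0741 + 0.0071) / 0.0866 = -0.7739 ⇒ -0.77
d₂ = -0.7739 − 0.0866 = -0.8605 ⇒ -0.86
e^(−qT) = e^(−0.023·0.3333) = 0.9924;  e^(−rT) = e^(−0.033·0.3333) = 0.9891
P = 280·0.9891·N(0.86) − 260·0.9924·N(0.77) = 280·0.9891·0.8051 − 260·0.9924·0.7794 = 222.9708 − 201.1039 = 21.8669

£21.87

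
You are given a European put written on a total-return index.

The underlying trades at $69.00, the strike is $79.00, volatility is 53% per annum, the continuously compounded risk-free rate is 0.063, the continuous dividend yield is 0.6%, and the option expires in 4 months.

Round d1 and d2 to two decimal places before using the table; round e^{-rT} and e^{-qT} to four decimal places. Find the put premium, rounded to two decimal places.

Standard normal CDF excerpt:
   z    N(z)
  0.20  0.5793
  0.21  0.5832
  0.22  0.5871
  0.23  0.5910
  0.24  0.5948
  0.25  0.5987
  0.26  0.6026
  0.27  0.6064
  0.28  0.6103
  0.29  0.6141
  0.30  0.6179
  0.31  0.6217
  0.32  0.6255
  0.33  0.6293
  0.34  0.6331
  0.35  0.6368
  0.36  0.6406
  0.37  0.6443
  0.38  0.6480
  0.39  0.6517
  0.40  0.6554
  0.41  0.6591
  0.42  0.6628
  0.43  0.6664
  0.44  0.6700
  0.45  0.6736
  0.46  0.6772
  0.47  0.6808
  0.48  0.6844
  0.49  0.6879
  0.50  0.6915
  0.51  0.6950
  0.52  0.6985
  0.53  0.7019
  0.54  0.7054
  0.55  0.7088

σ√T = 0.53 × 0.5774 = 0.3060
d₁ = [ln(69/79) + (0.063 − 0.006 + 0.53²/2)·0.3333] / 0.3060 = [-0.1353 + 0.0658] / 0.3060 = -0.2272 ⇒ -0.23
d₂ = d₁ − σ√T = -0.2272 − 0.3060 = -0.5332 ⇒ -0.53
exp(−qT) = exp(−0.006·0.3333) = 0.9980;  exp(−rT) = exp(−0.063·0.3333) = 0.9792
N(−d₂) = N(0.53) = 0.7019;  N(−d₁) = N(0.23) = 0.5910
P = 79·0.9792·0.7019 − 69·0.9980·0.5910 = 54.2967 − 40.6974 = 13.5993

$13.60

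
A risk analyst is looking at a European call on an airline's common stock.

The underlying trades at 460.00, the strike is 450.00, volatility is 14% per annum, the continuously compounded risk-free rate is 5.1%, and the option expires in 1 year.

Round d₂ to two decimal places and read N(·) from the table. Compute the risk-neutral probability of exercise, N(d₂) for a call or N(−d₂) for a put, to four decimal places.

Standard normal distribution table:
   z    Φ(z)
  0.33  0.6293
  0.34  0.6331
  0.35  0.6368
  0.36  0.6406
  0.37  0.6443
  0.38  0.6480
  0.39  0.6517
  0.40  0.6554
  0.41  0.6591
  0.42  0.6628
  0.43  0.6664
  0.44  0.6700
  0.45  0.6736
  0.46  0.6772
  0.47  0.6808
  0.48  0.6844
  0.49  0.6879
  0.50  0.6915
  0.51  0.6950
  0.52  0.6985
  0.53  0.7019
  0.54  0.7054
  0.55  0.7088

T = 1;  σ√T = 0.1400
d₁ = [ln(460/450) + (0.051 + ½·0.14²)·1] / (σ√T) = (0.0220 + 0.0608) / 0.1400 = 0.5913 which rounds to 0.59
d₂ = 0.5913 − 0.1400 = 0.4513 which rounds to 0.45
Pr(exercise) under Q = N(d₂) = 0.6736

0.6736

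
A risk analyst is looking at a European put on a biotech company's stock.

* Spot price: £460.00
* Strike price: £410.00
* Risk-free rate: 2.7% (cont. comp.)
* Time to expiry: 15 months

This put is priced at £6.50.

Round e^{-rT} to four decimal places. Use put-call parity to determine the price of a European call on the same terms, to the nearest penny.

exp(−rT) = exp(−0.027·1.25) = 0.9668
Put-call parity: C − P = S − K·e^(−rT) = 460 − 410·0.9668 = 460 − 396.3880 = 63.6120
C = P + (C − P) = 6.50 + (63.6120) = 70.1120

£70.11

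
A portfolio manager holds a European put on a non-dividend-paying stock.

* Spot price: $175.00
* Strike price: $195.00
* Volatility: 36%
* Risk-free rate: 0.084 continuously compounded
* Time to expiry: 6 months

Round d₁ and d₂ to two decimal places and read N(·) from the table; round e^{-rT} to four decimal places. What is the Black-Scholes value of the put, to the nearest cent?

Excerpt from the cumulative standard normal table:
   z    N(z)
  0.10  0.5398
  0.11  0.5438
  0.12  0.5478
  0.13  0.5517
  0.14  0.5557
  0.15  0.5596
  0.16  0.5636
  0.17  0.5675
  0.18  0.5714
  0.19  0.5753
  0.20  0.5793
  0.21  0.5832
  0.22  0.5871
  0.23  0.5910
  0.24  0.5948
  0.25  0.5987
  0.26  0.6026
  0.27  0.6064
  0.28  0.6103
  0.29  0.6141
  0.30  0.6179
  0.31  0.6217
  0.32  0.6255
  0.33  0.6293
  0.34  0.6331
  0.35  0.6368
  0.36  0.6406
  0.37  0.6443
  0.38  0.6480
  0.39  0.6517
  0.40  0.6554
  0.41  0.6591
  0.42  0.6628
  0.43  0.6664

σ√T = 0.36·√0.5 = 0.2546
d₁ = [ln(175/195) + (0.084 + 0.36²/2)·0.5] / 0.2546 = [-0.1082 + 0.0744] / 0.2546 = -0.1328 ⇒ -0.13
d₂ = d₁ − σ√T = -0.1328 − 0.2546 = -0.3874 ⇒ -0.39
e^(−rT) = e^(−0.084·0.5) = 0.9589
P = 195·0.9589·N(0.39) − 175·N(0.13) = 195·0.9589·0.6517 − 175·0.5517 = 121.8585 − 96.5475 = 25.3110

$25.31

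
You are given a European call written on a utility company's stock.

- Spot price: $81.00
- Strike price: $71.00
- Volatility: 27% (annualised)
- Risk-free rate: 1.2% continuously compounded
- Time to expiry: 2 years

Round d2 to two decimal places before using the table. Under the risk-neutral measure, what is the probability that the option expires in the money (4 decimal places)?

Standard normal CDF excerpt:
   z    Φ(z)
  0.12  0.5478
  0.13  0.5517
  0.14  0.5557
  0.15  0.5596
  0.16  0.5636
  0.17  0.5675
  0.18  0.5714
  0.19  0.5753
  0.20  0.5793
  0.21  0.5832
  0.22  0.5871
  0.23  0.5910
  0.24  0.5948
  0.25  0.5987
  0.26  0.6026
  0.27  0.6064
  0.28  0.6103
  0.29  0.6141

T = 2;  σ√T = 0.3818
ln(S/K) + (r + σ²/2)T = ln(81/71) + (0.012 + 0.27²/2)·2 = 0.1318 + 0.0969 = 0.2287
d₁ = 0.2287 / 0.3818 = 0.5989 which rounds to 0.60
d₂ = d₁ − σ√T = 0.5989 − 0.3818 = 0.2170 which rounds to 0.22
Pr(exercise) under Q = N(d₂) = 0.5871

0.5871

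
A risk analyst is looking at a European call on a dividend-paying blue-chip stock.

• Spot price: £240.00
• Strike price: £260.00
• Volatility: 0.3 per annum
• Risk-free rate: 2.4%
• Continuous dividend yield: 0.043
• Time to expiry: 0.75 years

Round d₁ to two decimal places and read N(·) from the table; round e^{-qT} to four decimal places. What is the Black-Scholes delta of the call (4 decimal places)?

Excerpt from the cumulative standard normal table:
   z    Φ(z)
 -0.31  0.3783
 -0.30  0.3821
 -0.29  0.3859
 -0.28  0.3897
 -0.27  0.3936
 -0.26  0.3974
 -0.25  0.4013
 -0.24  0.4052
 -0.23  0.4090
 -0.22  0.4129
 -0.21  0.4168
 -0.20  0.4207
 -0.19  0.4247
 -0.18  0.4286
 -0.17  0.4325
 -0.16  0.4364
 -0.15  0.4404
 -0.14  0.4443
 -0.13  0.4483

σ√T = 0.3 × 0.8660 = 0.2598
ln(S/K) + (r − q + σ²/2)T = ln(240/260) + (0.024 − 0.043 + 0.3²/2)·0.75 = -0.0800 + 0.0195 = -0.0605
d₁ = -0.0605 / 0.2598 = -0.2330 → -0.23
N(d₁) = N(-0.23) = 0.4090
Δ_call = e^(−qT)·N(d₁) = 0.9683·0.4090 = 0.3960

0.3960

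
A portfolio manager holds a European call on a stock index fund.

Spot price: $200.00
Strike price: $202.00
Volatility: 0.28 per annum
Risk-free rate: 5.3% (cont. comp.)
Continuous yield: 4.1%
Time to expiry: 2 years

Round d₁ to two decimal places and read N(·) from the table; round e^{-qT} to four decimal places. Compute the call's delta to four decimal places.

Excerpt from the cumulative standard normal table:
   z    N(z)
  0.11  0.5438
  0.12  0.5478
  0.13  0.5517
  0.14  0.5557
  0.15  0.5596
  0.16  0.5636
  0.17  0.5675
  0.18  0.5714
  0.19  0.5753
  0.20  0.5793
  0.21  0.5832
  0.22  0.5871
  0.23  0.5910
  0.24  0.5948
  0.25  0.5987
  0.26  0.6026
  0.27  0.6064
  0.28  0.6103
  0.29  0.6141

0.5445

σ√T = 0.28·√2 = 0.3960
d₁ = [ln(200/202) + (0.053 − 0.041 + ½·0.28²)·2] / (σ√T) = (-0.0100 + 0.1024) / 0.3960 = 0.2335 ≈ 0.23
N(d₁) = N(0.23) = 0.5910
Δ_call = e^(−qT)·N(d₁) = 0.9213·0.5910 = 0.5445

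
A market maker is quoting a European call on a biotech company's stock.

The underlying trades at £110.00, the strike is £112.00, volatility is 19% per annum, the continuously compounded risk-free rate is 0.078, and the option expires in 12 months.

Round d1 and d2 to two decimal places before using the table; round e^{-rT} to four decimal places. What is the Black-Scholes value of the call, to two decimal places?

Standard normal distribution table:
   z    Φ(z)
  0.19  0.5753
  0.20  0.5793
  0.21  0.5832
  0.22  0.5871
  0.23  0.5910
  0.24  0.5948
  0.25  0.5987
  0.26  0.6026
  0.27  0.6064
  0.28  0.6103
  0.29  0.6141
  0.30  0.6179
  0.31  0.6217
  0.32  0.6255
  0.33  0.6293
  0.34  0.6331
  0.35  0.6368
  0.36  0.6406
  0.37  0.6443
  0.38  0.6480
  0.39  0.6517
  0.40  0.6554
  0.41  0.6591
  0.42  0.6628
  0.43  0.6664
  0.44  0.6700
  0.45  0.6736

σ√T = 0.19·√1 = 0.1900
d₁ = [ln(110/112) + (0.078 + ½·0.19²)·1] / (σ√T) = (-0.0180 + 0.0960) / 0.1900 = 0.4107 which rounds to 0.41
d₂ = 0.4107 − 0.1900 = 0.2207 which rounds to 0.22
exp(−rT) = exp(−0.078·1) = 0.9250
C = 110·N(0.41) − 112·0.9250·N(0.22) = 110·0.6591 − 112·0.9250·0.5871 = 72.5010 − 60.8236 = 11.6774

£11.68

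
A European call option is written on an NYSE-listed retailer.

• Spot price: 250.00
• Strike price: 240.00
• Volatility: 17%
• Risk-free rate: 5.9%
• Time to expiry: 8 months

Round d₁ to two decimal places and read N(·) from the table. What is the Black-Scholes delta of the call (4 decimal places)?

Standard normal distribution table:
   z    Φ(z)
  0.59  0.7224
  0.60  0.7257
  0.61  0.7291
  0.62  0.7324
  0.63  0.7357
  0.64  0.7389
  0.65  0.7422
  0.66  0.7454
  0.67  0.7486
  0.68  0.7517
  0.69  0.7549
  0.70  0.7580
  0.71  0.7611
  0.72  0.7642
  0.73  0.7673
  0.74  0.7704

0.7422

T = 0.6667;  σ√T = 0.1388
d₁ = [ln(250/240) + (0.059 + ½·0.17²)·0.6667] / (σ√T) = (0.0408 + 0.0490) / 0.1388 = 0.6469 → 0.65
N(d₁) = N(0.65) = 0.7422
Δ_call = N(d₁) = 0.7422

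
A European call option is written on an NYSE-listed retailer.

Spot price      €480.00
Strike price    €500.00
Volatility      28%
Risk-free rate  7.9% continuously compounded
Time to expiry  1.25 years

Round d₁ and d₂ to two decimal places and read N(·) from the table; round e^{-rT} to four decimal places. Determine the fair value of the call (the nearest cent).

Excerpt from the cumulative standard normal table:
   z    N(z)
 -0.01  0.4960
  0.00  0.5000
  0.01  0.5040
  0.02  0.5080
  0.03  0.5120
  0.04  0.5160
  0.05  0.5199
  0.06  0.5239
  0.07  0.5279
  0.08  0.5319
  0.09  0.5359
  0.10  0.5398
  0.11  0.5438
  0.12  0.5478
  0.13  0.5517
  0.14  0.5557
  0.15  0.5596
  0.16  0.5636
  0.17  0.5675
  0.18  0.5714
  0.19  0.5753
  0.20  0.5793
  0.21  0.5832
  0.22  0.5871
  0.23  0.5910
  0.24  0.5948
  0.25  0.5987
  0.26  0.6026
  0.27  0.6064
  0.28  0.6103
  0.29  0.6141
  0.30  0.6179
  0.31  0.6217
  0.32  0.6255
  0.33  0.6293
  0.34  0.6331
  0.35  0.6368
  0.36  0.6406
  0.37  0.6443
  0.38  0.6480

€71.95

T = 1.25;  σ√T = 0.3130
d₁ = [ln(480/500) + (0.079 + 0.28²/2)·1.25] / 0.3130 = [-0.0408 + 0.1477] / 0.3130 = 0.3416 ⇒ 0.34
d₂ = d₁ − σ√T = 0.3416 − 0.3130 = 0.0285 ⇒ 0.03
exp(−rT) = exp(−0.079·1.25) = 0.9060
N(d₁) = N(0.34) = 0.6331;  N(d₂) = N(0.03) = 0.5120
C = 480·0.6331 − 500·0.9060·0.5120 = 303.8880 − 231.9360 = 71.9520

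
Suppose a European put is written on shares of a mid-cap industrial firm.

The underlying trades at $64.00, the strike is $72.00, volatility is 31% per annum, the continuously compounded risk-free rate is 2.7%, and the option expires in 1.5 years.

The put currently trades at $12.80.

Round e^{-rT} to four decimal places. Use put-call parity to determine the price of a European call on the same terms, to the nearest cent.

$7.66

e^(−rT) = e^(−0.027·1.5) = 0.9603
Put-call parity: C − P = S − K·e^(−rT) = 64 − 72·0.9603 = 64 − 69.1416 = -5.1416
C = P + (C − P) = 12.80 + (-5.1416) = 7.6584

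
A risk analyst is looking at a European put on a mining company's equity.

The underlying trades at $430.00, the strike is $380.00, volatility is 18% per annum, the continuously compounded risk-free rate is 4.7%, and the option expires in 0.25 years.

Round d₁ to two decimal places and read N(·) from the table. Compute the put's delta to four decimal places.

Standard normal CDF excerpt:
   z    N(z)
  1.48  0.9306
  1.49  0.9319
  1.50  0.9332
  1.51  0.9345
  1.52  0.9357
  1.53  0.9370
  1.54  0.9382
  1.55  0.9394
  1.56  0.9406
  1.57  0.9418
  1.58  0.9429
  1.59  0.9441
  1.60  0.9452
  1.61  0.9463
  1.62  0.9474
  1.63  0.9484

-0.0606

σ√T = 0.18·√0.25 = 0.0900
d₁ = [ln(430/380) + (0.047 + 0.18²/2)·0.25] / 0.0900 = [0.1236 + 0.0158] / 0.0900 = 1.5490 ⇒ 1.55
N(d₁) = N(1.55) = 0.9394
Δ_put = N(d₁) − 1 = 0.9394 − 1 = -0.0606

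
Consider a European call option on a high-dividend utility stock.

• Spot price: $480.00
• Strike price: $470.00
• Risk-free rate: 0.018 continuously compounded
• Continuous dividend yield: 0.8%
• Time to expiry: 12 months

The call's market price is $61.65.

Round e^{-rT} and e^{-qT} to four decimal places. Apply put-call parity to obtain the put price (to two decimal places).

e^(−qT) = e^(−0.008·1) = 0.9920;  e^(−rT) = e^(−0.018·1) = 0.9822
Put-call parity: C − P = S·e^(−qT) − K·e^(−rT) = 480·0.9920 − 470·0.9822 = 476.1600 − 461.6340 = 14.5260
P = C − (C − P) = 61.65 − (14.5260) = 47.1240

$47.12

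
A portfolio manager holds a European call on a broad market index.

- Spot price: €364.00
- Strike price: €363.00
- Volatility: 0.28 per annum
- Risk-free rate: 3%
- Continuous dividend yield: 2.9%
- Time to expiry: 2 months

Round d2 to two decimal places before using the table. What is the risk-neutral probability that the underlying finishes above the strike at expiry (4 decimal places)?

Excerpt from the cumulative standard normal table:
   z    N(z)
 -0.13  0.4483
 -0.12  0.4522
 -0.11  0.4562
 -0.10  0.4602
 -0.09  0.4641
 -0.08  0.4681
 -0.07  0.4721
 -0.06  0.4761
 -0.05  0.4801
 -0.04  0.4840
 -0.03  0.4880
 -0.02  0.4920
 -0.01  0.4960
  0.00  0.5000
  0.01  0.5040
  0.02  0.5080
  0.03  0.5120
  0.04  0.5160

σ√T = 0.28 × 0.4082 = 0.1143
d₁ = [ln(364/363) + (0.03 − 0.029 + 0.28²/2)·0.1667] / 0.1143 = [0.0028 + 0.0067] / 0.1143 = 0.0827 ⇒ 0.08
d₂ = d₁ − σ√T = 0.0827 − 0.1143 = -0.0316 ⇒ -0.03
Risk-neutral Pr[S_T > K] = N(d₂) = N(-0.03) = 0.4880

0.4880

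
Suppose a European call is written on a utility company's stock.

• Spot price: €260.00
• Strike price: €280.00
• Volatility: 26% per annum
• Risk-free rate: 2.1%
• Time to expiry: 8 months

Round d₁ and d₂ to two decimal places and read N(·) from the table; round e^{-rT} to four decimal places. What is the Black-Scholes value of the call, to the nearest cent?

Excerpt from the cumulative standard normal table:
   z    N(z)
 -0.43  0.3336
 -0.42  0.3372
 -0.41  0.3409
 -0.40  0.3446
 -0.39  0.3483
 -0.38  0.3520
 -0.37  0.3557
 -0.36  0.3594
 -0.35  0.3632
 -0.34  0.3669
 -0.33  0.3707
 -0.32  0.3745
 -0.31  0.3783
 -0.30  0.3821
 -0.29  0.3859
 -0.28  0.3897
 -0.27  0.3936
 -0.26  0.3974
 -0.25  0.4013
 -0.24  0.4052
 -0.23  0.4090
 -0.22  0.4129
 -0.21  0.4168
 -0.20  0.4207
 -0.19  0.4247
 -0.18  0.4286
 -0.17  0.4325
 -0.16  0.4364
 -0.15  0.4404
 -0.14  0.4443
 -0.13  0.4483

σ√T = 0.26·√0.6667 = 0.2123
d₁ = [ln(260/280) + (0.021 + 0.26²/2)·0.6667] / 0.2123 = [-0.0741 + 0.0365] / 0.2123 = -0.1770 ≈ -0.18
d₂ = d₁ − σ√T = -0.1770 − 0.2123 = -0.3893 ≈ -0.39
e^(−rT) = e^(−0.021·0.6667) = 0.9861
C = 260·N(-0.18) − 280·0.9861·N(-0.39) = 260·0.4286 − 280·0.9861·0.3483 = 111.4360 − 96.1684 = 15.2676

€15.27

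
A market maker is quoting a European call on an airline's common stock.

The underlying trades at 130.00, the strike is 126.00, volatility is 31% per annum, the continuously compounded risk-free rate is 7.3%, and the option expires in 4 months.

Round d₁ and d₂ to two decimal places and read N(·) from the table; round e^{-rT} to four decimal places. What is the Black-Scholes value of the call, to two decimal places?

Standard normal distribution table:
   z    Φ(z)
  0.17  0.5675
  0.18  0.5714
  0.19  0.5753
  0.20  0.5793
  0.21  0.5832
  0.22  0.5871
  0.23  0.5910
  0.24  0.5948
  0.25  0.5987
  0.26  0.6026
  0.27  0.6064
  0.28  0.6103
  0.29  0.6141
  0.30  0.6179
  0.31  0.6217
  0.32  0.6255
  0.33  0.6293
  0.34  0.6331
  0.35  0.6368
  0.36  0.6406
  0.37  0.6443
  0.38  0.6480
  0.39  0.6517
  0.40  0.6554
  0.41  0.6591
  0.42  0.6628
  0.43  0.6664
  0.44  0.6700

σ√T = 0.31·√0.3333 = 0.1790
d₁ = [ln(130/126) + (0.073 + 0.31²/2)·0.3333] / 0.1790 = [0.0313 + 0.0403] / 0.1790 = 0.4001 → 0.40
d₂ = d₁ − σ√T = 0.4001 − 0.1790 = 0.2211 → 0.22
exp(−rT) = exp(−0.073·0.3333) = 0.9760
C = 130·N(0.40) − 126·0.9760·N(0.22) = 130·0.6554 − 126·0.9760·0.5871 = 85.2020 − 72.1992 = 13.0028

13.00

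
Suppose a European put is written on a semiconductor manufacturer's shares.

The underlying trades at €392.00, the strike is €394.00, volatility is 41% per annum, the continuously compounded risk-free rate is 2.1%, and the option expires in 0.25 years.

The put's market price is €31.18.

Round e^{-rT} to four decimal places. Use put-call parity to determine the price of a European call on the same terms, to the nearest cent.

exp(−rT) = exp(−0.021·0.25) = 0.9948
Put-call parity: C − P = S − K·e^(−rT) = 392 − 394·0.9948 = 392 − 391.9512 = 0.0488
C = P + (C − P) = 31.18 + (0.0488) = 31.2288

€31.23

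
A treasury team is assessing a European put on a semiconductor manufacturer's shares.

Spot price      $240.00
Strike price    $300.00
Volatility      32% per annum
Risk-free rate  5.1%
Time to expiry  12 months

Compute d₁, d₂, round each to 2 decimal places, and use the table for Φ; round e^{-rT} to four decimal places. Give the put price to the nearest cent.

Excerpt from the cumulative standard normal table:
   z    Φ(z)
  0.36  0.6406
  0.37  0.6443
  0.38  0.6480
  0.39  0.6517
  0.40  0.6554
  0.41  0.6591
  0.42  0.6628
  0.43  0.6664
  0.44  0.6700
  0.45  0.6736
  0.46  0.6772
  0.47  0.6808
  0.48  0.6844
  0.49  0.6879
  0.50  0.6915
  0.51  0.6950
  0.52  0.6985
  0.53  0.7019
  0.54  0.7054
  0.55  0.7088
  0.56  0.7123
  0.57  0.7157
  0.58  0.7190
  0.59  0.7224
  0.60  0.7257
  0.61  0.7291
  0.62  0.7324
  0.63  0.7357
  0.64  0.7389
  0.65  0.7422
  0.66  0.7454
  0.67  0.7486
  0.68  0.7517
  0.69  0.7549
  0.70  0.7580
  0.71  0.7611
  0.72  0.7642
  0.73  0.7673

$60.58

σ√T = 0.32 × 1.0000 = 0.3200
d₁ = [ln(240/300) + (0.051 + 0.32²/2)·1] / 0.3200 = [-0.2231 + 0.1022] / 0.3200 = -0.3779 which rounds to -0.38
d₂ = d₁ − σ√T = -0.3779 − 0.3200 = -0.6979 which rounds to -0.70
e^(−rT) = e^(−0.051·1) = 0.9503
P = 300·0.9503·N(0.70) − 240·N(0.38) = 300·0.9503·0.7580 − 240·0.6480 = 216.0982 − 155.5200 = 60.5782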